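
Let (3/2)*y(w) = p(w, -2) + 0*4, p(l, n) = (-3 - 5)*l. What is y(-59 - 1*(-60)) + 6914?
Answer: 20726/3 ≈ 6908.7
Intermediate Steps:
p(l, n) = -8*l
y(w) = -16*w/3 (y(w) = 2*(-8*w + 0*4)/3 = 2*(-8*w + 0)/3 = 2*(-8*w)/3 = -16*w/3)
y(-59 - 1*(-60)) + 6914 = -16*(-59 - 1*(-60))/3 + 6914 = -16*(-59 + 60)/3 + 6914 = -16/3*1 + 6914 = -16/3 + 6914 = 20726/3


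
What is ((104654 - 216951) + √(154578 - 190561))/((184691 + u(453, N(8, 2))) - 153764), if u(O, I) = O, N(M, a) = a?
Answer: -112297/31380 + I*√35983/31380 ≈ -3.5786 + 0.006045*I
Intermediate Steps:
((104654 - 216951) + √(154578 - 190561))/((184691 + u(453, N(8, 2))) - 153764) = ((104654 - 216951) + √(154578 - 190561))/((184691 + 453) - 153764) = (-112297 + √(-35983))/(185144 - 153764) = (-112297 + I*√35983)/31380 = (-112297 + I*√35983)*(1/31380) = -112297/31380 + I*√35983/31380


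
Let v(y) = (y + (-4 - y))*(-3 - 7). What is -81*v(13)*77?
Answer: -249480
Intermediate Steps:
v(y) = 40 (v(y) = -4*(-10) = 40)
-81*v(13)*77 = -81*40*77 = -3240*77 = -249480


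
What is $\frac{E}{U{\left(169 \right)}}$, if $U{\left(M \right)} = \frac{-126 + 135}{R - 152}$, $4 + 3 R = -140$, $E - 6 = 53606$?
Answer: $- \frac{10722400}{9} \approx -1.1914 \cdot 10^{6}$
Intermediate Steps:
$E = 53612$ ($E = 6 + 53606 = 53612$)
$R = -48$ ($R = - \frac{4}{3} + \frac{1}{3} \left(-140\right) = - \frac{4}{3} - \frac{140}{3} = -48$)
$U{\left(M \right)} = - \frac{9}{200}$ ($U{\left(M \right)} = \frac{-126 + 135}{-48 - 152} = \frac{9}{-200} = 9 \left(- \frac{1}{200}\right) = - \frac{9}{200}$)
$\frac{E}{U{\left(169 \right)}} = \frac{53612}{- \frac{9}{200}} = 53612 \left(- \frac{200}{9}\right) = - \frac{10722400}{9}$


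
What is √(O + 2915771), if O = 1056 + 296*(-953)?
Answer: √2634739 ≈ 1623.2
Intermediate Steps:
O = -281032 (O = 1056 - 282088 = -281032)
√(O + 2915771) = √(-281032 + 2915771) = √2634739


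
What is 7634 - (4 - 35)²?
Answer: 6673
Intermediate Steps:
7634 - (4 - 35)² = 7634 - 1*(-31)² = 7634 - 1*961 = 7634 - 961 = 6673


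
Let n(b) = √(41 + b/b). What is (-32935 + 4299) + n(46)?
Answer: -28636 + √42 ≈ -28630.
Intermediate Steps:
n(b) = √42 (n(b) = √(41 + 1) = √42)
(-32935 + 4299) + n(46) = (-32935 + 4299) + √42 = -28636 + √42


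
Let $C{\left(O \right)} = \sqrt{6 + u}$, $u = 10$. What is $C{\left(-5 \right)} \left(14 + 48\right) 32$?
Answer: $7936$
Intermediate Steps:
$C{\left(O \right)} = 4$ ($C{\left(O \right)} = \sqrt{6 + 10} = \sqrt{16} = 4$)
$C{\left(-5 \right)} \left(14 + 48\right) 32 = 4 \left(14 + 48\right) 32 = 4 \cdot 62 \cdot 32 = 4 \cdot 1984 = 7936$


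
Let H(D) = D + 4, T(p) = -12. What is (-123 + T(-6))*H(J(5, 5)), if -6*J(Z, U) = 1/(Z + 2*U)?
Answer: -1077/2 ≈ -538.50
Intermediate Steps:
J(Z, U) = -1/(6*(Z + 2*U))
H(D) = 4 + D
(-123 + T(-6))*H(J(5, 5)) = (-123 - 12)*(4 - 1/(6*5 + 12*5)) = -135*(4 - 1/(30 + 60)) = -135*(4 - 1/90) = -135*359/90 = -1077/2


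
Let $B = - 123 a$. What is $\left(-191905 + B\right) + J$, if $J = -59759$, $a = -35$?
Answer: $-247359$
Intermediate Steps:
$B = 4305$ ($B = \left(-123\right) \left(-35\right) = 4305$)
$\left(-191905 + B\right) + J = \left(-191905 + 4305\right) - 59759 = -187600 - 59759 = -247359$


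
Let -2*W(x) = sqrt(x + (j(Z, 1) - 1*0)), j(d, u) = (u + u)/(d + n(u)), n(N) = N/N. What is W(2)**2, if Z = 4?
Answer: 3/5 ≈ 0.60000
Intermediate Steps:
n(N) = 1
j(d, u) = 2*u/(1 + d) (j(d, u) = (u + u)/(d + 1) = (2*u)/(1 + d) = 2*u/(1 + d))
W(x) = -sqrt(2/5 + x)/2 (W(x) = -sqrt(x + (2*1/(1 + 4) - 1*0))/2 = -sqrt(x + (2*1/5 + 0))/2 = -sqrt(x + (2*1*(1/5) + 0))/2 = -sqrt(x + (2/5 + 0))/2 = -sqrt(x + 2/5)/2 = -sqrt(2/5 + x)/2)
W(2)**2 = (-sqrt(10 + 25*2)/10)**2 = (-sqrt(10 + 50)/10)**2 = (-sqrt(15)/5)**2 = 3/5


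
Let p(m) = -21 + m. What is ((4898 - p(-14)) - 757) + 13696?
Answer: 17872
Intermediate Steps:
((4898 - p(-14)) - 757) + 13696 = ((4898 - (-21 - 14)) - 757) + 13696 = ((4898 - 1*(-35)) - 757) + 13696 = ((4898 + 35) - 757) + 13696 = (4933 - 757) + 13696 = 4176 + 13696 = 17872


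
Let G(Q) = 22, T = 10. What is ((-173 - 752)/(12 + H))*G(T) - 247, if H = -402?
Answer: -7598/39 ≈ -194.82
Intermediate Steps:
((-173 - 752)/(12 + H))*G(T) - 247 = ((-173 - 752)/(12 - 402))*22 - 247 = -925/(-390)*22 - 247 = -925*(-1/390)*22 - 247 = (185/78)*22 - 247 = 2035/39 - 247 = -7598/39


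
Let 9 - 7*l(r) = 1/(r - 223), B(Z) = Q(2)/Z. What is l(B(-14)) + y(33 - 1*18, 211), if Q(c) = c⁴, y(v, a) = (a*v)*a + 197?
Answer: 7336789924/10983 ≈ 6.6801e+5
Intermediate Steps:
y(v, a) = 197 + v*a² (y(v, a) = v*a² + 197 = 197 + v*a²)
B(Z) = 16/Z (B(Z) = 2⁴/Z = 16/Z)
l(r) = 9/7 - 1/(7*(-223 + r)) (l(r) = 9/7 - 1/(7*(r - 223)) = 9/7 - 1/(7*(-223 + r)))
l(B(-14)) + y(33 - 1*18, 211) = (-2008 + 9*(16/(-14)))/(7*(-223 + 16/(-14))) + (197 + (33 - 1*18)*211²) = (-2008 + 9*(16*(-1/14)))/(7*(-223 + 16*(-1/14))) + (197 + (33 - 18)*44521) = (-2008 + 9*(-8/7))/(7*(-223 - 8/7)) + (197 + 15*44521) = (-2008 - 72/7)/(7*(-1569/7)) + (197 + 667815) = (⅐)*(-7/1569)*(-14128/7) + 668012 = 14128/10983 + 668012 = 7336789924/10983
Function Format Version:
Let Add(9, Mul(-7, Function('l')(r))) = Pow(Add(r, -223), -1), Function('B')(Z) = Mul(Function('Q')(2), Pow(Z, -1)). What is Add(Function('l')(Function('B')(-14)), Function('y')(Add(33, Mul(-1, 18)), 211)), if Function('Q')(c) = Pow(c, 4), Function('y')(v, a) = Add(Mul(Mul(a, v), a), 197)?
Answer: Rational(7336789924, 10983) ≈ 6.6801e+5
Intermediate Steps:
Function('y')(v, a) = Add(197, Mul(v, Pow(a, 2))) (Function('y')(v, a) = Add(Mul(v, Pow(a, 2)), 197) = Add(197, Mul(v, Pow(a, 2))))
Function('B')(Z) = Mul(16, Pow(Z, -1)) (Function('B')(Z) = Mul(Pow(2, 4), Pow(Z, -1)) = Mul(16, Pow(Z, -1)))
Function('l')(r) = Add(Rational(9, 7), Mul(Rational(-1, 7), Pow(Add(-223, r), -1))) (Function('l')(r) = Add(Rational(9, 7), Mul(Rational(-1, 7), Pow(Add(r, -223), -1))) = Add(Rational(9, 7), Mul(Rational(-1, 7), Pow(Add(-223, r), -1))))
Add(Function('l')(Function('B')(-14)), Function('y')(Add(33, Mul(-1, 18)), 211)) = Add(Mul(Rational(1, 7), Pow(Add(-223, Mul(16, Pow(-14, -1))), -1), Add(-2008, Mul(9, Mul(16, Pow(-14, -1))))), Add(197, Mul(Add(33, Mul(-1, 18)), Pow(211, 2)))) = Add(Mul(Rational(1, 7), Pow(Add(-223, Mul(16, Rational(-1, 14))), -1), Add(-2008, Mul(9, Mul(16, Rational(-1, 14))))), Add(197, Mul(Add(33, -18), 44521))) = Add(Mul(Rational(1, 7), Pow(Add(-223, Rational(-8, 7)), -1), Add(-2008, Mul(9, Rational(-8, 7)))), Add(197, Mul(15, 44521))) = Add(Mul(Rational(1, 7), Pow(Rational(-1569, 7), -1), Add(-2008, Rational(-72, 7))), Add(197, 667815)) = Add(Mul(Rational(1, 7), Rational(-7, 1569), Rational(-14128, 7)), 668012) = Add(Rational(14128, 10983), 668012) = Rational(7336789924, 10983)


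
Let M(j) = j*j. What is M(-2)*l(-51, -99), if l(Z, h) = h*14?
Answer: -5544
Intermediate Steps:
M(j) = j²
l(Z, h) = 14*h
M(-2)*l(-51, -99) = (-2)²*(14*(-99)) = 4*(-1386) = -5544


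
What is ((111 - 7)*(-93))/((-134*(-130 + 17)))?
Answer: -4836/7571 ≈ -0.63875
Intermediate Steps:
((111 - 7)*(-93))/((-134*(-130 + 17))) = (104*(-93))/((-134*(-113))) = -9672/15142 = -9672*1/15142 = -4836/7571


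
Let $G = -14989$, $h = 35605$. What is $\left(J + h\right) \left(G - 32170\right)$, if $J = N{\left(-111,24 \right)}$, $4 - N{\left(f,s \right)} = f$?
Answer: $-1684519480$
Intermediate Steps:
$N{\left(f,s \right)} = 4 - f$
$J = 115$ ($J = 4 - -111 = 4 + 111 = 115$)
$\left(J + h\right) \left(G - 32170\right) = \left(115 + 35605\right) \left(-14989 - 32170\right) = 35720 \left(-47159\right) = -1684519480$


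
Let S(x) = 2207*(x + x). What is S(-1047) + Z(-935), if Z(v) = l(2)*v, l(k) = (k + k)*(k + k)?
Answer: -4636418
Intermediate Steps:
S(x) = 4414*x (S(x) = 2207*(2*x) = 4414*x)
l(k) = 4*k² (l(k) = (2*k)*(2*k) = 4*k²)
Z(v) = 16*v (Z(v) = (4*2²)*v = (4*4)*v = 16*v)
S(-1047) + Z(-935) = 4414*(-1047) + 16*(-935) = -4621458 - 14960 = -4636418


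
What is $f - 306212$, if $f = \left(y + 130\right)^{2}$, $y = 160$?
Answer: $-222112$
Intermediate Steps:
$f = 84100$ ($f = \left(160 + 130\right)^{2} = 290^{2} = 84100$)
$f - 306212 = 84100 - 306212 = -222112$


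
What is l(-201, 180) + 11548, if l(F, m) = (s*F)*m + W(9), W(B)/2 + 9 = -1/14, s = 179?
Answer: -45252831/7 ≈ -6.4647e+6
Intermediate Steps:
W(B) = -127/7 (W(B) = -18 + 2*(-1/14) = -18 - ⅐ = -127/7)
l(F, m) = -127/7 + 179*F*m (l(F, m) = (179*F)*m - 127/7 = 179*F*m - 127/7 = -127/7 + 179*F*m)
l(-201, 180) + 11548 = (-127/7 + 179*(-201)*180) + 11548 = (-127/7 - 6476220) + 11548 = -45333667/7 + 11548 = -45252831/7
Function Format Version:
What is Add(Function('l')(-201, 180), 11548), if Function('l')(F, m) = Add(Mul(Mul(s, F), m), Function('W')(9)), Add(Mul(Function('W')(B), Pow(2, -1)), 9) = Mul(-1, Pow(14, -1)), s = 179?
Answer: Rational(-45252831, 7) ≈ -6.4647e+6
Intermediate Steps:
Function('W')(B) = Rational(-127, 7) (Function('W')(B) = Add(-18, Mul(2, Mul(-1, Pow(14, -1)))) = Add(-18, Mul(2, Mul(-1, Rational(1, 14)))) = Add(-18, Mul(2, Rational(-1, 14))) = Add(-18, Rational(-1, 7)) = Rational(-127, 7))
Function('l')(F, m) = Add(Rational(-127, 7), Mul(179, F, m)) (Function('l')(F, m) = Add(Mul(Mul(179, F), m), Rational(-127, 7)) = Add(Mul(179, F, m), Rational(-127, 7)) = Add(Rational(-127, 7), Mul(179, F, m)))
Add(Function('l')(-201, 180), 11548) = Add(Add(Rational(-127, 7), Mul(179, -201, 180)), 11548) = Add(Add(Rational(-127, 7), -6476220), 11548) = Add(Rational(-45333667, 7), 11548) = Rational(-45252831, 7)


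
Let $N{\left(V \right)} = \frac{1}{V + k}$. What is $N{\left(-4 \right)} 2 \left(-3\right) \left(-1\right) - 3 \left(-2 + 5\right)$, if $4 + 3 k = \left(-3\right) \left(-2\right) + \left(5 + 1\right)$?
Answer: $- \frac{27}{2} \approx -13.5$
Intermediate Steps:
$k = \frac{8}{3}$ ($k = - \frac{4}{3} + \frac{\left(-3\right) \left(-2\right) + \left(5 + 1\right)}{3} = - \frac{4}{3} + \frac{6 + 6}{3} = - \frac{4}{3} + \frac{1}{3} \cdot 12 = - \frac{4}{3} + 4 = \frac{8}{3} \approx 2.6667$)
$N{\left(V \right)} = \frac{1}{\frac{8}{3} + V}$ ($N{\left(V \right)} = \frac{1}{V + \frac{8}{3}} = \frac{1}{\frac{8}{3} + V}$)
$N{\left(-4 \right)} 2 \left(-3\right) \left(-1\right) - 3 \left(-2 + 5\right) = \frac{3}{8 + 3 \left(-4\right)} 2 \left(-3\right) \left(-1\right) - 3 \left(-2 + 5\right) = \frac{3}{8 - 12} \left(\left(-6\right) \left(-1\right)\right) - 9 = \frac{3}{-4} \cdot 6 - 9 = 3 \left(- \frac{1}{4}\right) 6 - 9 = \left(- \frac{3}{4}\right) 6 - 9 = - \frac{9}{2} - 9 = - \frac{27}{2}$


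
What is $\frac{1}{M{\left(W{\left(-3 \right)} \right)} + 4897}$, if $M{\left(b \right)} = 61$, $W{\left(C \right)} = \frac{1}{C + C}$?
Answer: $\frac{1}{4958} \approx 0.00020169$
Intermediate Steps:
$W{\left(C \right)} = \frac{1}{2 C}$
$\frac{1}{M{\left(W{\left(-3 \right)} \right)} + 4897} = \frac{1}{61 + 4897} = \frac{1}{4958}$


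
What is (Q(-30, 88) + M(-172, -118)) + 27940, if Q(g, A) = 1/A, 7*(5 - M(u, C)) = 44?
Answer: 17210255/616 ≈ 27939.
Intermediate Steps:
M(u, C) = -9/7 (M(u, C) = 5 - ⅐*44 = 5 - 44/7 = -9/7)
(Q(-30, 88) + M(-172, -118)) + 27940 = (1/88 - 9/7) + 27940 = -785/616 + 27940 = 17210255/616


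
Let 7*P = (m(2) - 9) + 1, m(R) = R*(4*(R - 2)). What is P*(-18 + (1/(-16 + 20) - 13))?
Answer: 246/7 ≈ 35.143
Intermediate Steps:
m(R) = R*(-8 + 4*R) (m(R) = R*(4*(-2 + R)) = R*(-8 + 4*R))
P = -8/7 (P = ((4*2*(-2 + 2) - 9) + 1)/7 = ((4*2*0 - 9) + 1)/7 = ((0 - 9) + 1)/7 = (-9 + 1)/7 = (⅐)*(-8) = -8/7 ≈ -1.1429)
P*(-18 + (1/(-16 + 20) - 13)) = -8*(-18 + (1/(-16 + 20) - 13))/7 = -8*(-18 + (1/4 - 13))/7 = -8*(-18 + (¼ - 13))/7 = -8*(-18 - 51/4)/7 = -8/7*(-123/4) = 246/7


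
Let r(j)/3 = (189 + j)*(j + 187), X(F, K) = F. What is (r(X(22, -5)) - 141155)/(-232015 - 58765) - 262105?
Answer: -38107441521/145390 ≈ -2.6211e+5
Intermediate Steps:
r(j) = 3*(187 + j)*(189 + j) (r(j) = 3*((189 + j)*(j + 187)) = 3*((189 + j)*(187 + j)) = 3*((187 + j)*(189 + j)) = 3*(187 + j)*(189 + j))
(r(X(22, -5)) - 141155)/(-232015 - 58765) - 262105 = ((106029 + 3*22**2 + 1128*22) - 141155)/(-232015 - 58765) - 262105 = ((106029 + 3*484 + 24816) - 141155)/(-290780) - 262105 = ((106029 + 1452 + 24816) - 141155)*(-1/290780) - 262105 = (132297 - 141155)*(-1/290780) - 262105 = -8858*(-1/290780) - 262105 = 4429/145390 - 262105 = -38107441521/145390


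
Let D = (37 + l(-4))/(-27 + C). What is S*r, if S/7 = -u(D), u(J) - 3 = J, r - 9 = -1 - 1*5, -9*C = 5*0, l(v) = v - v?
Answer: -308/9 ≈ -34.222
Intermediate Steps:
l(v) = 0
C = 0 (C = -5*0/9 = -⅑*0 = 0)
r = 3 (r = 9 + (-1 - 1*5) = 9 + (-1 - 5) = 9 - 6 = 3)
D = -37/27 (D = (37 + 0)/(-27 + 0) = 37/(-27) = 37*(-1/27) = -37/27 ≈ -1.3704)
u(J) = 3 + J
S = -308/27 (S = 7*(-(3 - 37/27)) = 7*(-1*44/27) = 7*(-44/27) = -308/27 ≈ -11.407)
S*r = -308/27*3 = -308/9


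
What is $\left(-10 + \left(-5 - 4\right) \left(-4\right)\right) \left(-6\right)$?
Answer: $-156$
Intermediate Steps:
$\left(-10 + \left(-5 - 4\right) \left(-4\right)\right) \left(-6\right) = \left(-10 - -36\right) \left(-6\right) = \left(-10 + 36\right) \left(-6\right) = 26 \left(-6\right) = -156$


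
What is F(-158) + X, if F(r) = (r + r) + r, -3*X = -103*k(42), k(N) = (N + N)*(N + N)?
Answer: 241782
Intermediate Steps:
k(N) = 4*N² (k(N) = (2*N)*(2*N) = 4*N²)
X = 242256 (X = -(-103)*4*42²/3 = -(-103)*4*1764/3 = -(-103)*7056/3 = -⅓*(-726768) = 242256)
F(r) = 3*r (F(r) = 2*r + r = 3*r)
F(-158) + X = 3*(-158) + 242256 = -474 + 242256 = 241782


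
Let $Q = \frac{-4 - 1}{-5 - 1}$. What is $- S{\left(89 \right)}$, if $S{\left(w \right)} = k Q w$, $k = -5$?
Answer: $\frac{2225}{6} \approx 370.83$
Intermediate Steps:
$Q = \frac{5}{6}$ ($Q = - \frac{5}{-6} = \left(-5\right) \left(- \frac{1}{6}\right) = \frac{5}{6} \approx 0.83333$)
$S{\left(w \right)} = - \frac{25 w}{6}$ ($S{\left(w \right)} = \left(-5\right) \frac{5}{6} w = - \frac{25 w}{6}$)
$- S{\left(89 \right)} = - \frac{\left(-25\right) 89}{6} = \left(-1\right) \left(- \frac{2225}{6}\right) = \frac{2225}{6}$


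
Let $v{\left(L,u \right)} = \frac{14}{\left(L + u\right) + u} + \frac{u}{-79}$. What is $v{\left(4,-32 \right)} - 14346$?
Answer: $- \frac{33999613}{2370} \approx -14346.0$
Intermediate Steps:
$v{\left(L,u \right)} = \frac{14}{L + 2 u} - \frac{u}{79}$ ($v{\left(L,u \right)} = \frac{14}{L + 2 u} + u \left(- \frac{1}{79}\right) = \frac{14}{L + 2 u} - \frac{u}{79}$)
$v{\left(4,-32 \right)} - 14346 = \frac{1106 - 2 \left(-32\right)^{2} - 4 \left(-32\right)}{79 \left(4 + 2 \left(-32\right)\right)} - 14346 = \frac{1106 - 2048 + 128}{79 \left(4 - 64\right)} - 14346 = \frac{1106 - 2048 + 128}{79 \left(-60\right)} - 14346 = \frac{1}{79} \left(- \frac{1}{60}\right) \left(-814\right) - 14346 = \frac{407}{2370} - 14346 = - \frac{33999613}{2370}$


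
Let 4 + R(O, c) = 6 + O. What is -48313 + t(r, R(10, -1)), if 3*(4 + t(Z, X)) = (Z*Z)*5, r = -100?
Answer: -94951/3 ≈ -31650.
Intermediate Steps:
R(O, c) = 2 + O (R(O, c) = -4 + (6 + O) = 2 + O)
t(Z, X) = -4 + 5*Z²/3 (t(Z, X) = -4 + ((Z*Z)*5)/3 = -4 + (Z²*5)/3 = -4 + (5*Z²)/3 = -4 + 5*Z²/3)
-48313 + t(r, R(10, -1)) = -48313 + (-4 + (5/3)*(-100)²) = -48313 + (-4 + (5/3)*10000) = -48313 + (-4 + 50000/3) = -48313 + 49988/3 = -94951/3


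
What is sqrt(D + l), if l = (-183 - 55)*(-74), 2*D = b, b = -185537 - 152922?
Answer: I*sqrt(606470)/2 ≈ 389.38*I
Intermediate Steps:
b = -338459
D = -338459/2 (D = (1/2)*(-338459) = -338459/2 ≈ -1.6923e+5)
l = 17612 (l = -238*(-74) = 17612)
sqrt(D + l) = sqrt(-338459/2 + 17612) = sqrt(-303235/2) = I*sqrt(606470)/2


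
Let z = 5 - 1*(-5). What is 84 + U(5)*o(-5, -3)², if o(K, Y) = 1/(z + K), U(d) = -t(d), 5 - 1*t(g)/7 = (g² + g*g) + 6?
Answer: 2457/25 ≈ 98.280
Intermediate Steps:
t(g) = -7 - 14*g² (t(g) = 35 - 7*((g² + g*g) + 6) = 35 - 7*((g² + g²) + 6) = 35 - 7*(2*g² + 6) = 35 - 7*(6 + 2*g²) = 35 + (-42 - 14*g²) = -7 - 14*g²)
U(d) = 7 + 14*d² (U(d) = -(-7 - 14*d²) = 7 + 14*d²)
z = 10 (z = 5 + 5 = 10)
o(K, Y) = 1/(10 + K)
84 + U(5)*o(-5, -3)² = 84 + (7 + 14*5²)*(1/(10 - 5))² = 84 + (7 + 14*25)*(1/5)² = 84 + (7 + 350)*(⅕)² = 84 + 357*(1/25) = 84 + 357/25 = 2457/25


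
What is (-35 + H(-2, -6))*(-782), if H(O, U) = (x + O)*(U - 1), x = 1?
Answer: 21896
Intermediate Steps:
H(O, U) = (1 + O)*(-1 + U) (H(O, U) = (1 + O)*(U - 1) = (1 + O)*(-1 + U))
(-35 + H(-2, -6))*(-782) = (-35 + (-1 - 6 - 1*(-2) - 2*(-6)))*(-782) = (-35 + (-1 - 6 + 2 + 12))*(-782) = (-35 + 7)*(-782) = -28*(-782) = 21896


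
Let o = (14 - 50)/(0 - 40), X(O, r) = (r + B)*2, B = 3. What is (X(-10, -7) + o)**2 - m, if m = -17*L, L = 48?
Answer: 86641/100 ≈ 866.41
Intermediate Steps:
X(O, r) = 6 + 2*r (X(O, r) = (r + 3)*2 = (3 + r)*2 = 6 + 2*r)
o = 9/10 (o = -36/(-40) = -36*(-1/40) = 9/10 ≈ 0.90000)
m = -816 (m = -17*48 = -816)
(X(-10, -7) + o)**2 - m = ((6 + 2*(-7)) + 9/10)**2 - 1*(-816) = ((6 - 14) + 9/10)**2 + 816 = (-8 + 9/10)**2 + 816 = (-71/10)**2 + 816 = 5041/100 + 816 = 86641/100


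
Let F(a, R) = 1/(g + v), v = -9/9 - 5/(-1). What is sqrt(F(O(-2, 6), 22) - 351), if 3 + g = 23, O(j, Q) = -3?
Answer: I*sqrt(50538)/12 ≈ 18.734*I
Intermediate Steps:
g = 20 (g = -3 + 23 = 20)
v = 4 (v = -9*1/9 - 5*(-1) = -1 + 5 = 4)
F(a, R) = 1/24 (F(a, R) = 1/(20 + 4) = 1/24)
sqrt(F(O(-2, 6), 22) - 351) = sqrt(1/24 - 351) = sqrt(-8423/24) = I*sqrt(50538)/12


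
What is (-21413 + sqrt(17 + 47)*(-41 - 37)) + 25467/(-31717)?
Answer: -698972996/31717 ≈ -22038.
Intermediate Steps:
(-21413 + sqrt(17 + 47)*(-41 - 37)) + 25467/(-31717) = (-21413 + sqrt(64)*(-78)) + 25467*(-1/31717) = (-21413 + 8*(-78)) - 25467/31717 = (-21413 - 624) - 25467/31717 = -22037 - 25467/31717 = -698972996/31717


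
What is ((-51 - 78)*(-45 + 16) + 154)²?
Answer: 15171025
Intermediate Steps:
((-51 - 78)*(-45 + 16) + 154)² = (-129*(-29) + 154)² = (3741 + 154)² = 3895² = 15171025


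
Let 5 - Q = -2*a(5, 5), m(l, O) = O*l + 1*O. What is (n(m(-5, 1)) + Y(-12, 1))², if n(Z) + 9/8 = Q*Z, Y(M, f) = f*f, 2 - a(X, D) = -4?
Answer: 297025/64 ≈ 4641.0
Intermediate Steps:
a(X, D) = 6 (a(X, D) = 2 - 1*(-4) = 2 + 4 = 6)
Y(M, f) = f²
m(l, O) = O + O*l (m(l, O) = O*l + O = O + O*l)
Q = 17 (Q = 5 - (-2)*6 = 5 - 1*(-12) = 5 + 12 = 17)
n(Z) = -9/8 + 17*Z
(n(m(-5, 1)) + Y(-12, 1))² = ((-9/8 + 17*(1*(1 - 5))) + 1²)² = ((-9/8 + 17*(1*(-4))) + 1)² = ((-9/8 + 17*(-4)) + 1)² = ((-9/8 - 68) + 1)² = (-553/8 + 1)² = (-545/8)² = 297025/64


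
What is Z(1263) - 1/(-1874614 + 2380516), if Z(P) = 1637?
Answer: 828161573/505902 ≈ 1637.0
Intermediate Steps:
Z(1263) - 1/(-1874614 + 2380516) = 1637 - 1/(-1874614 + 2380516) = 1637 - 1/505902 = 828161573/505902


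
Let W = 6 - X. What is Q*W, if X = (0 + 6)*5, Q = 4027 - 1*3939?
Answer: -2112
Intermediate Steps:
Q = 88 (Q = 4027 - 3939 = 88)
X = 30 (X = 6*5 = 30)
W = -24 (W = 6 - 1*30 = 6 - 30 = -24)
Q*W = 88*(-24) = -2112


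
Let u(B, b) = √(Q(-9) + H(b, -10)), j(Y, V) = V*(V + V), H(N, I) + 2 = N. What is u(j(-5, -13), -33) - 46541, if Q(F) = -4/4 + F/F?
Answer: -46541 + I*√35 ≈ -46541.0 + 5.9161*I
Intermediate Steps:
H(N, I) = -2 + N
Q(F) = 0 (Q(F) = -4*¼ + 1 = -1 + 1 = 0)
j(Y, V) = 2*V² (j(Y, V) = V*(2*V) = 2*V²)
u(B, b) = √(-2 + b) (u(B, b) = √(0 + (-2 + b)) = √(-2 + b))
u(j(-5, -13), -33) - 46541 = √(-2 - 33) - 46541 = √(-35) - 46541 = I*√35 - 46541 = -46541 + I*√35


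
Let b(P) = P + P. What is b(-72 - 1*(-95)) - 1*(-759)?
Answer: 805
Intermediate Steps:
b(P) = 2*P
b(-72 - 1*(-95)) - 1*(-759) = 2*(-72 - 1*(-95)) - 1*(-759) = 2*(-72 + 95) + 759 = 2*23 + 759 = 46 + 759 = 805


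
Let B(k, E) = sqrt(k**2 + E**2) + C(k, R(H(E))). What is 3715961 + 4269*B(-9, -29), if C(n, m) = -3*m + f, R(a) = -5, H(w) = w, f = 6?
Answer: 3805610 + 4269*sqrt(922) ≈ 3.9352e+6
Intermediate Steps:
C(n, m) = 6 - 3*m (C(n, m) = -3*m + 6 = 6 - 3*m)
B(k, E) = 21 + sqrt(E**2 + k**2) (B(k, E) = sqrt(k**2 + E**2) + (6 - 3*(-5)) = sqrt(E**2 + k**2) + (6 + 15) = sqrt(E**2 + k**2) + 21 = 21 + sqrt(E**2 + k**2))
3715961 + 4269*B(-9, -29) = 3715961 + 4269*(21 + sqrt((-29)**2 + (-9)**2)) = 3715961 + 4269*(21 + sqrt(841 + 81)) = 3715961 + 4269*(21 + sqrt(922)) = 3715961 + (89649 + 4269*sqrt(922)) = 3805610 + 4269*sqrt(922)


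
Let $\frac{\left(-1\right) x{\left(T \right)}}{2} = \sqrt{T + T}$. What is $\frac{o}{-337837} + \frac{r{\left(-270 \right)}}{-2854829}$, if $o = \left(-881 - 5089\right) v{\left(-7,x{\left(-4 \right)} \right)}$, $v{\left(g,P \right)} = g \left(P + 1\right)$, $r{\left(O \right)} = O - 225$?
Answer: $- \frac{119136074595}{964466864873} + \frac{167160 i \sqrt{2}}{337837} \approx -0.12353 + 0.69975 i$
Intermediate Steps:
$x{\left(T \right)} = - 2 \sqrt{2} \sqrt{T}$ ($x{\left(T \right)} = - 2 \sqrt{T + T} = - 2 \sqrt{2 T} = - 2 \sqrt{2} \sqrt{T}$)
$r{\left(O \right)} = -225 + O$ ($r{\left(O \right)} = O - 225 = -225 + O$)
$v{\left(g,P \right)} = g \left(1 + P\right)$
$o = 41790 - 167160 i \sqrt{2}$ ($o = \left(-881 - 5089\right) \left(- 7 \left(1 - 2 \sqrt{2} \sqrt{-4}\right)\right) = \left(-881 - 5089\right) \left(- 7 \left(1 - 2 \sqrt{2} \cdot 2 i\right)\right) = - 5970 \left(- 7 \left(1 - 4 i \sqrt{2}\right)\right) = - 5970 \left(-7 + 28 i \sqrt{2}\right) = 41790 - 167160 i \sqrt{2} \approx 41790.0 - 2.364 \cdot 10^{5} i$)
$\frac{o}{-337837} + \frac{r{\left(-270 \right)}}{-2854829} = \frac{41790 - 167160 i \sqrt{2}}{-337837} + \frac{-225 - 270}{-2854829} = \left(41790 - 167160 i \sqrt{2}\right) \left(- \frac{1}{337837}\right) - - \frac{495}{2854829} = \left(- \frac{41790}{337837} + \frac{167160 i \sqrt{2}}{337837}\right) + \frac{495}{2854829} = - \frac{119136074595}{964466864873} + \frac{167160 i \sqrt{2}}{337837}$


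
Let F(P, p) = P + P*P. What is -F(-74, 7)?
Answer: -5402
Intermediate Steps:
F(P, p) = P + P²
-F(-74, 7) = -(-74)*(1 - 74) = -(-74)*(-73) = -1*5402 = -5402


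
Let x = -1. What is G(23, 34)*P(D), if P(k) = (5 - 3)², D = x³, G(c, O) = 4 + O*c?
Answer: 3144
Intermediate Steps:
D = -1 (D = (-1)³ = -1)
P(k) = 4 (P(k) = 2² = 4)
G(23, 34)*P(D) = (4 + 34*23)*4 = (4 + 782)*4 = 786*4 = 3144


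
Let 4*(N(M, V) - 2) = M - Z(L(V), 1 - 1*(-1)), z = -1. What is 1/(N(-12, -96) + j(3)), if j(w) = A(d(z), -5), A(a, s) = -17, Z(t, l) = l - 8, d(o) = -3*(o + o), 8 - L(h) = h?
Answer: -2/33 ≈ -0.060606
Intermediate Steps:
L(h) = 8 - h
d(o) = -6*o
Z(t, l) = -8 + l
j(w) = -17
N(M, V) = 7/2 + M/4 (N(M, V) = 2 + (M - (-8 + (1 - 1*(-1))))/4 = 2 + (M - (-8 + (1 + 1)))/4 = 2 + (M - (-8 + 2))/4 = 2 + (M - 1*(-6))/4 = 2 + (M + 6)/4 = 2 + (6 + M)/4 = 2 + (3/2 + M/4) = 7/2 + M/4)
1/(N(-12, -96) + j(3)) = 1/((7/2 + (¼)*(-12)) - 17) = 1/((7/2 - 3) - 17) = 1/(½ - 17) = 1/(-33/2) = -2/33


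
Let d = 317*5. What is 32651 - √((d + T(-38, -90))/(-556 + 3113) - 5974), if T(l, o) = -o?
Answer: 32651 - I*√39055216551/2557 ≈ 32651.0 - 77.287*I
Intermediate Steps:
d = 1585
32651 - √((d + T(-38, -90))/(-556 + 3113) - 5974) = 32651 - √((1585 - 1*(-90))/(-556 + 3113) - 5974) = 32651 - √((1585 + 90)/2557 - 5974) = 32651 - √(1675*(1/2557) - 5974) = 32651 - √(1675/2557 - 5974) = 32651 - √(-15273843/2557) = 32651 - I*√39055216551/2557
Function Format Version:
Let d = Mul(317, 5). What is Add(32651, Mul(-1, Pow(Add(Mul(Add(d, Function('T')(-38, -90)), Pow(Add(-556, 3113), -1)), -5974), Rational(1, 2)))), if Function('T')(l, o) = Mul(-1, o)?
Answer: Add(32651, Mul(Rational(-1, 2557), I, Pow(39055216551, Rational(1, 2)))) ≈ Add(32651., Mul(-77.287, I))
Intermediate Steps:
d = 1585
Add(32651, Mul(-1, Pow(Add(Mul(Add(d, Function('T')(-38, -90)), Pow(Add(-556, 3113), -1)), -5974), Rational(1, 2)))) = Add(32651, Mul(-1, Pow(Add(Mul(Add(1585, Mul(-1, -90)), Pow(Add(-556, 3113), -1)), -5974), Rational(1, 2)))) = Add(32651, Mul(-1, Pow(Add(Mul(Add(1585, 90), Pow(2557, -1)), -5974), Rational(1, 2)))) = Add(32651, Mul(-1, Pow(Add(Mul(1675, Rational(1, 2557)), -5974), Rational(1, 2)))) = Add(32651, Mul(-1, Pow(Add(Rational(1675, 2557), -5974), Rational(1, 2)))) = Add(32651, Mul(-1, Pow(Rational(-15273843, 2557), Rational(1, 2)))) = Add(32651, Mul(-1, Mul(Rational(1, 2557), I, Pow(39055216551, Rational(1, 2))))) = Add(32651, Mul(Rational(-1, 2557), I, Pow(39055216551, Rational(1, 2))))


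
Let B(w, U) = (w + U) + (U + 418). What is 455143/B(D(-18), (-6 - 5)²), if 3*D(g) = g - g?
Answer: 455143/660 ≈ 689.61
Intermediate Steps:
D(g) = 0 (D(g) = (g - g)/3 = (⅓)*0 = 0)
B(w, U) = 418 + w + 2*U (B(w, U) = (U + w) + (418 + U) = 418 + w + 2*U)
455143/B(D(-18), (-6 - 5)²) = 455143/(418 + 0 + 2*(-6 - 5)²) = 455143/(418 + 0 + 2*(-11)²) = 455143/(418 + 0 + 2*121) = 455143/(418 + 0 + 242) = 455143/660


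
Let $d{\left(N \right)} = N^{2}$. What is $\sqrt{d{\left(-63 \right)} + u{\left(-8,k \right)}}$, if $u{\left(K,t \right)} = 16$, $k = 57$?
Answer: $\sqrt{3985} \approx 63.127$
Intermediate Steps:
$\sqrt{d{\left(-63 \right)} + u{\left(-8,k \right)}} = \sqrt{\left(-63\right)^{2} + 16} = \sqrt{3969 + 16} = \sqrt{3985}$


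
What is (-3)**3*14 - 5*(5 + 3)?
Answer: -418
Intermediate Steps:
(-3)**3*14 - 5*(5 + 3) = -27*14 - 5*8 = -378 - 40 = -418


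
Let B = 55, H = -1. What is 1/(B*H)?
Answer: -1/55 ≈ -0.018182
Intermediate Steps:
1/(B*H) = 1/(55*(-1)) = 1/(-55) = -1/55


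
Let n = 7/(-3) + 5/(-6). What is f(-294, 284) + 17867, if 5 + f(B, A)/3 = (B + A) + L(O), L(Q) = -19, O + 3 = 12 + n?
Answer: 17765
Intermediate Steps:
n = -19/6 (n = 7*(-1/3) + 5*(-1/6) = -7/3 - 5/6 = -19/6 ≈ -3.1667)
O = 35/6 (O = -3 + (12 - 19/6) = -3 + 53/6 = 35/6 ≈ 5.8333)
f(B, A) = -72 + 3*A + 3*B (f(B, A) = -15 + 3*((B + A) - 19) = -15 + 3*((A + B) - 19) = -15 + 3*(-19 + A + B) = -15 + (-57 + 3*A + 3*B) = -72 + 3*A + 3*B)
f(-294, 284) + 17867 = (-72 + 3*284 + 3*(-294)) + 17867 = (-72 + 852 - 882) + 17867 = -102 + 17867 = 17765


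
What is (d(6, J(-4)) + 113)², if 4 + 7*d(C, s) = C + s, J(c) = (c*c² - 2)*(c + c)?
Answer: 1745041/49 ≈ 35613.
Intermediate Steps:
J(c) = 2*c*(-2 + c³) (J(c) = (c³ - 2)*(2*c) = (-2 + c³)*(2*c) = 2*c*(-2 + c³))
d(C, s) = -4/7 + C/7 + s/7 (d(C, s) = -4/7 + (C + s)/7 = -4/7 + (C/7 + s/7) = -4/7 + C/7 + s/7)
(d(6, J(-4)) + 113)² = ((-4/7 + (⅐)*6 + (2*(-4)*(-2 + (-4)³))/7) + 113)² = ((-4/7 + 6/7 + (2*(-4)*(-2 - 64))/7) + 113)² = ((-4/7 + 6/7 + (2*(-4)*(-66))/7) + 113)² = ((-4/7 + 6/7 + (⅐)*528) + 113)² = ((-4/7 + 6/7 + 528/7) + 113)² = (530/7 + 113)² = (1321/7)² = 1745041/49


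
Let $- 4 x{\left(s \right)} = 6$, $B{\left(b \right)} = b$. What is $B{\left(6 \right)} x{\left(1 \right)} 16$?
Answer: $-144$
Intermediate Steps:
$x{\left(s \right)} = - \frac{3}{2}$ ($x{\left(s \right)} = \left(- \frac{1}{4}\right) 6 = - \frac{3}{2}$)
$B{\left(6 \right)} x{\left(1 \right)} 16 = 6 \left(- \frac{3}{2}\right) 16 = \left(-9\right) 16 = -144$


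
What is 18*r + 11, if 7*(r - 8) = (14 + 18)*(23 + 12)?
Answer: 3035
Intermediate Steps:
r = 168 (r = 8 + ((14 + 18)*(23 + 12))/7 = 8 + (32*35)/7 = 8 + (⅐)*1120 = 8 + 160 = 168)
18*r + 11 = 18*168 + 11 = 3024 + 11 = 3035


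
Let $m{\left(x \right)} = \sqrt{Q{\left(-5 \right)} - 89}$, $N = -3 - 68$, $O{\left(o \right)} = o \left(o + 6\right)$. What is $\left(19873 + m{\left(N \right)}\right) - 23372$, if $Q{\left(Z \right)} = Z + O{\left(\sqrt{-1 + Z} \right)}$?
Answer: $-3499 + \sqrt{-100 + 6 i \sqrt{6}} \approx -3498.3 + 10.027 i$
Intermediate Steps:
$O{\left(o \right)} = o \left(6 + o\right)$
$Q{\left(Z \right)} = Z + \sqrt{-1 + Z} \left(6 + \sqrt{-1 + Z}\right)$
$N = -71$ ($N = -3 - 68 = -71$)
$m{\left(x \right)} = \sqrt{-100 + 6 i \sqrt{6}}$ ($m{\left(x \right)} = \sqrt{\left(-1 + 2 \left(-5\right) + 6 \sqrt{-1 - 5}\right) - 89} = \sqrt{\left(-1 - 10 + 6 \sqrt{-6}\right) - 89} = \sqrt{\left(-1 - 10 + 6 i \sqrt{6}\right) - 89} = \sqrt{\left(-11 + 6 i \sqrt{6}\right) - 89} = \sqrt{-100 + 6 i \sqrt{6}}$)
$\left(19873 + m{\left(N \right)}\right) - 23372 = \left(19873 + \sqrt{-100 + 6 i \sqrt{6}}\right) - 23372 = -3499 + \sqrt{-100 + 6 i \sqrt{6}}$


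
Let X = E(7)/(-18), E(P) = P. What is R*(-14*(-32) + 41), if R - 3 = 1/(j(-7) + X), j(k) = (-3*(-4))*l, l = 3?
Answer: 949149/641 ≈ 1480.7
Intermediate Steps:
X = -7/18 (X = 7/(-18) = 7*(-1/18) = -7/18 ≈ -0.38889)
j(k) = 36 (j(k) = -3*(-4)*3 = 12*3 = 36)
R = 1941/641 (R = 3 + 1/(36 - 7/18) = 3 + 1/(641/18) = 3 + 18/641 = 1941/641 ≈ 3.0281)
R*(-14*(-32) + 41) = 1941*(-14*(-32) + 41)/641 = 1941*(448 + 41)/641 = (1941/641)*489 = 949149/641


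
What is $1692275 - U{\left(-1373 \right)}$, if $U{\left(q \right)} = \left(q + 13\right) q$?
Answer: $-175005$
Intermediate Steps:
$U{\left(q \right)} = q \left(13 + q\right)$ ($U{\left(q \right)} = \left(13 + q\right) q = q \left(13 + q\right)$)
$1692275 - U{\left(-1373 \right)} = 1692275 - - 1373 \left(13 - 1373\right) = 1692275 - \left(-1373\right) \left(-1360\right) = 1692275 - 1867280 = -175005$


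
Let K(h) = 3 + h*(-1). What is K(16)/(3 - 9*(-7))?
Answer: -13/66 ≈ -0.19697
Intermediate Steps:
K(h) = 3 - h
K(16)/(3 - 9*(-7)) = (3 - 1*16)/(3 - 9*(-7)) = (3 - 16)/(3 + 63) = -13/66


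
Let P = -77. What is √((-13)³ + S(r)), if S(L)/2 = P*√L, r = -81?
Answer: √(-2197 - 1386*I) ≈ 14.154 - 48.963*I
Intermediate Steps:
S(L) = -154*√L (S(L) = 2*(-77*√L) = -154*√L)
√((-13)³ + S(r)) = √((-13)³ - 1386*I) = √(-2197 - 1386*I)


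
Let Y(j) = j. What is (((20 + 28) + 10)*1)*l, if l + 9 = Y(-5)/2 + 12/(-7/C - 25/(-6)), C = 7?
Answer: -8497/19 ≈ -447.21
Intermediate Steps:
l = -293/38 (l = -9 + (-5/2 + 12/(-7/7 - 25/(-6))) = -9 + (-5*1/2 + 12/(-7*1/7 - 25*(-1/6))) = -9 + (-5/2 + 12/(-1 + 25/6)) = -9 + (-5/2 + 12/(19/6)) = -9 + (-5/2 + 12*(6/19)) = -9 + (-5/2 + 72/19) = -9 + 49/38 = -293/38 ≈ -7.7105)
(((20 + 28) + 10)*1)*l = (((20 + 28) + 10)*1)*(-293/38) = ((48 + 10)*1)*(-293/38) = (58*1)*(-293/38) = 58*(-293/38) = -8497/19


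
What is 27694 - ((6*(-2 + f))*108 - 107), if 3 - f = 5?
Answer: 30393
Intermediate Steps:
f = -2 (f = 3 - 1*5 = 3 - 5 = -2)
27694 - ((6*(-2 + f))*108 - 107) = 27694 - ((6*(-2 - 2))*108 - 107) = 27694 - ((6*(-4))*108 - 107) = 27694 - (-24*108 - 107) = 27694 - (-2592 - 107) = 27694 - 1*(-2699) = 27694 + 2699 = 30393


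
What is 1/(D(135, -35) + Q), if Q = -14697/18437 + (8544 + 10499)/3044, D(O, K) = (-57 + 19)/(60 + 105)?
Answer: 9260167620/48416445631 ≈ 0.19126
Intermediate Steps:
D(O, K) = -38/165
Q = 306358123/56122228 (Q = -14697*1/18437 + 19043*(1/3044) = -14697/18437 + 19043/3044 = 306358123/56122228 ≈ 5.4588)
1/(D(135, -35) + Q) = 1/(-38/165 + 306358123/56122228) = 1/(48416445631/9260167620) = 9260167620/48416445631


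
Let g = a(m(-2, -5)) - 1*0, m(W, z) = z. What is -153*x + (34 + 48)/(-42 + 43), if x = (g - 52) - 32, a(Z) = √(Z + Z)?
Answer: 12934 - 153*I*√10 ≈ 12934.0 - 483.83*I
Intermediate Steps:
a(Z) = √2*√Z (a(Z) = √(2*Z) = √2*√Z)
g = I*√10 (g = √2*√(-5) - 1*0 = √2*(I*√5) + 0 = I*√10 + 0 = I*√10 ≈ 3.1623*I)
x = -84 + I*√10 (x = (I*√10 - 52) - 32 = (-52 + I*√10) - 32 = -84 + I*√10 ≈ -84.0 + 3.1623*I)
-153*x + (34 + 48)/(-42 + 43) = -153*(-84 + I*√10) + (34 + 48)/(-42 + 43) = (12852 - 153*I*√10) + 82/1 = (12852 - 153*I*√10) + 82*1 = (12852 - 153*I*√10) + 82 = 12934 - 153*I*√10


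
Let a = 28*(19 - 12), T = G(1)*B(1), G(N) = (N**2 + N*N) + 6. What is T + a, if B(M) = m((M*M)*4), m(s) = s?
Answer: 228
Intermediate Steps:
B(M) = 4*M**2 (B(M) = (M*M)*4 = M**2*4 = 4*M**2)
G(N) = 6 + 2*N**2 (G(N) = (N**2 + N**2) + 6 = 2*N**2 + 6 = 6 + 2*N**2)
T = 32 (T = (6 + 2*1**2)*(4*1**2) = (6 + 2*1)*(4*1) = (6 + 2)*4 = 8*4 = 32)
a = 196 (a = 28*7 = 196)
T + a = 32 + 196 = 228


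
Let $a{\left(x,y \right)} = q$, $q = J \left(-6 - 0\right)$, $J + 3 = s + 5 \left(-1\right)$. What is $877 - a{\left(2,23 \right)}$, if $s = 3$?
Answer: $847$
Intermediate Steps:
$J = -5$ ($J = -3 + \left(3 + 5 \left(-1\right)\right) = -3 + \left(3 - 5\right) = -3 - 2 = -5$)
$q = 30$ ($q = - 5 \left(-6 - 0\right) = - 5 \left(-6 + 0\right) = \left(-5\right) \left(-6\right) = 30$)
$a{\left(x,y \right)} = 30$
$877 - a{\left(2,23 \right)} = 877 - 30 = 847$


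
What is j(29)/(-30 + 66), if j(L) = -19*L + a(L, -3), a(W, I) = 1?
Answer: -275/18 ≈ -15.278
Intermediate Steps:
j(L) = 1 - 19*L (j(L) = -19*L + 1 = 1 - 19*L)
j(29)/(-30 + 66) = (1 - 19*29)/(-30 + 66) = (1 - 551)/36 = (1/36)*(-550) = -275/18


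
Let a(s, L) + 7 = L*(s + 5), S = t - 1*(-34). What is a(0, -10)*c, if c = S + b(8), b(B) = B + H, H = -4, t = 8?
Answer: -2622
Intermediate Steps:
b(B) = -4 + B (b(B) = B - 4 = -4 + B)
S = 42 (S = 8 - 1*(-34) = 8 + 34 = 42)
a(s, L) = -7 + L*(5 + s) (a(s, L) = -7 + L*(s + 5) = -7 + L*(5 + s))
c = 46 (c = 42 + (-4 + 8) = 42 + 4 = 46)
a(0, -10)*c = (-7 + 5*(-10) - 10*0)*46 = (-7 - 50 + 0)*46 = -57*46 = -2622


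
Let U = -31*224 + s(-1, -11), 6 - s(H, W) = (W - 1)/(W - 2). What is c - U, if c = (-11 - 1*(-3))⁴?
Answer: 143454/13 ≈ 11035.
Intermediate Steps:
s(H, W) = 6 - (-1 + W)/(-2 + W) (s(H, W) = 6 - (W - 1)/(W - 2) = 6 - (-1 + W)/(-2 + W))
U = -90206/13 (U = -31*224 + (-11 + 5*(-11))/(-2 - 11) = -6944 + (-11 - 55)/(-13) = -6944 - 1/13*(-66) = -6944 + 66/13 = -90206/13 ≈ -6938.9)
c = 4096 (c = (-11 + 3)⁴ = (-8)⁴ = 4096)
c - U = 4096 - 1*(-90206/13) = 4096 + 90206/13 = 143454/13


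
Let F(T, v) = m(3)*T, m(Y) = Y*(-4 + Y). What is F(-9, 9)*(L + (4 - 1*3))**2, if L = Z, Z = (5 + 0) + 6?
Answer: 3888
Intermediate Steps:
Z = 11 (Z = 5 + 6 = 11)
L = 11
F(T, v) = -3*T (F(T, v) = (3*(-4 + 3))*T = (3*(-1))*T = -3*T)
F(-9, 9)*(L + (4 - 1*3))**2 = (-3*(-9))*(11 + (4 - 1*3))**2 = 27*(11 + (4 - 3))**2 = 27*(11 + 1)**2 = 27*12**2 = 27*144 = 3888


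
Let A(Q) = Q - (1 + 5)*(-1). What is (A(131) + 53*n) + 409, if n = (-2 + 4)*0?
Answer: 546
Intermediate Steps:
n = 0 (n = 2*0 = 0)
A(Q) = 6 + Q (A(Q) = Q - 6*(-1) = Q - 1*(-6) = Q + 6 = 6 + Q)
(A(131) + 53*n) + 409 = ((6 + 131) + 53*0) + 409 = (137 + 0) + 409 = 137 + 409 = 546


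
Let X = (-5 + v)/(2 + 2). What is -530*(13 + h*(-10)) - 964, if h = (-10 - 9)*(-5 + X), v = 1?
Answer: 596346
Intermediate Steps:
X = -1 (X = (-5 + 1)/(2 + 2) = -4/4 = -4*¼ = -1)
h = 114 (h = (-10 - 9)*(-5 - 1) = -19*(-6) = 114)
-530*(13 + h*(-10)) - 964 = -530*(13 + 114*(-10)) - 964 = -530*(13 - 1140) - 964 = -530*(-1127) - 964 = 597310 - 964 = 596346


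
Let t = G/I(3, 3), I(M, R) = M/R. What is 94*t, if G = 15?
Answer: 1410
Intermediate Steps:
t = 15 (t = 15/((3/3)) = 15/((3*(⅓))) = 15/1 = 15*1 = 15)
94*t = 94*15 = 1410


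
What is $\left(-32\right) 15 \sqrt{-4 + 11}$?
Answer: $- 480 \sqrt{7} \approx -1270.0$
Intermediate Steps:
$\left(-32\right) 15 \sqrt{-4 + 11} = - 480 \sqrt{7}$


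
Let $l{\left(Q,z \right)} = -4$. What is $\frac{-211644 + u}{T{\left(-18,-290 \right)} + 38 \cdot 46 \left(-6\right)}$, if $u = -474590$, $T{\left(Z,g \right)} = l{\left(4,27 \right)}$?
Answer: $\frac{343117}{5246} \approx 65.405$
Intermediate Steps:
$T{\left(Z,g \right)} = -4$
$\frac{-211644 + u}{T{\left(-18,-290 \right)} + 38 \cdot 46 \left(-6\right)} = \frac{-211644 - 474590}{-4 + 38 \cdot 46 \left(-6\right)} = - \frac{686234}{-4 + 1748 \left(-6\right)} = - \frac{686234}{-4 - 10488} = - \frac{686234}{-10492} = \left(-686234\right) \left(- \frac{1}{10492}\right) = \frac{343117}{5246}$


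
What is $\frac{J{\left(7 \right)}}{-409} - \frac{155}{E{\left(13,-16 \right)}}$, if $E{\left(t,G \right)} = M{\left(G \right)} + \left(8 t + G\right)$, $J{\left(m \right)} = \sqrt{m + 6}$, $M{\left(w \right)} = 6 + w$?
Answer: $- \frac{155}{78} - \frac{\sqrt{13}}{409} \approx -1.996$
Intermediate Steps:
$J{\left(m \right)} = \sqrt{6 + m}$
$E{\left(t,G \right)} = 6 + 2 G + 8 t$ ($E{\left(t,G \right)} = \left(6 + G\right) + \left(8 t + G\right) = \left(6 + G\right) + \left(G + 8 t\right) = 6 + 2 G + 8 t$)
$\frac{J{\left(7 \right)}}{-409} - \frac{155}{E{\left(13,-16 \right)}} = \frac{\sqrt{6 + 7}}{-409} - \frac{155}{6 + 2 \left(-16\right) + 8 \cdot 13} = \sqrt{13} \left(- \frac{1}{409}\right) - \frac{155}{6 - 32 + 104} = - \frac{\sqrt{13}}{409} - \frac{155}{78} = - \frac{155}{78} - \frac{\sqrt{13}}{409}$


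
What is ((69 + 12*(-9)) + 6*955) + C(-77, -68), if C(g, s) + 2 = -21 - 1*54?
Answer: 5614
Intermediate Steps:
C(g, s) = -77 (C(g, s) = -2 + (-21 - 1*54) = -2 + (-21 - 54) = -2 - 75 = -77)
((69 + 12*(-9)) + 6*955) + C(-77, -68) = ((69 + 12*(-9)) + 6*955) - 77 = ((69 - 108) + 5730) - 77 = (-39 + 5730) - 77 = 5691 - 77 = 5614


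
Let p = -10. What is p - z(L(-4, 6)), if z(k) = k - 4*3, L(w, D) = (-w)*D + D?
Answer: -28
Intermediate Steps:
L(w, D) = D - D*w (L(w, D) = -D*w + D = D - D*w)
z(k) = -12 + k (z(k) = k - 12 = -12 + k)
p - z(L(-4, 6)) = -10 - (-12 + 6*(1 - 1*(-4))) = -10 - (-12 + 6*(1 + 4)) = -10 - (-12 + 6*5) = -10 - (-12 + 30) = -10 - 1*18 = -10 - 18 = -28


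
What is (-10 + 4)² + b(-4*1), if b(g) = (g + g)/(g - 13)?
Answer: 620/17 ≈ 36.471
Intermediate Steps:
b(g) = 2*g/(-13 + g) (b(g) = (2*g)/(-13 + g) = 2*g/(-13 + g))
(-10 + 4)² + b(-4*1) = (-10 + 4)² + 2*(-4*1)/(-13 - 4*1) = (-6)² + 2*(-4)/(-13 - 4) = 36 + 2*(-4)/(-17) = 36 + 2*(-4)*(-1/17) = 36 + 8/17 = 620/17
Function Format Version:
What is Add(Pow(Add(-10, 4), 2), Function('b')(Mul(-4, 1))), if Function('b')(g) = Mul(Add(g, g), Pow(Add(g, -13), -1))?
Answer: Rational(620, 17) ≈ 36.471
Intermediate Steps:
Function('b')(g) = Mul(2, g, Pow(Add(-13, g), -1)) (Function('b')(g) = Mul(Mul(2, g), Pow(Add(-13, g), -1)) = Mul(2, g, Pow(Add(-13, g), -1)))
Add(Pow(Add(-10, 4), 2), Function('b')(Mul(-4, 1))) = Add(Pow(Add(-10, 4), 2), Mul(2, Mul(-4, 1), Pow(Add(-13, Mul(-4, 1)), -1))) = Add(Pow(-6, 2), Mul(2, -4, Pow(Add(-13, -4), -1))) = Add(36, Mul(2, -4, Pow(-17, -1))) = Add(36, Mul(2, -4, Rational(-1, 17))) = Add(36, Rational(8, 17)) = Rational(620, 17)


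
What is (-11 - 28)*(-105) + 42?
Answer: 4137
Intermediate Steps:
(-11 - 28)*(-105) + 42 = -39*(-105) + 42 = 4095 + 42 = 4137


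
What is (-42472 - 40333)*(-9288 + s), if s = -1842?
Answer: 921619650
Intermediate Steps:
(-42472 - 40333)*(-9288 + s) = (-42472 - 40333)*(-9288 - 1842) = -82805*(-11130) = 921619650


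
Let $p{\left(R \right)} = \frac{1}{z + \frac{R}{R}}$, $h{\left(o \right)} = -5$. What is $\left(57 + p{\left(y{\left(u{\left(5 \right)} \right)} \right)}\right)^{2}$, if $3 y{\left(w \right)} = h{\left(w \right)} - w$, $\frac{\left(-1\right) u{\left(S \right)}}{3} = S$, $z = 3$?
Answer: $\frac{52441}{16} \approx 3277.6$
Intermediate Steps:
$u{\left(S \right)} = - 3 S$
$y{\left(w \right)} = - \frac{5}{3} - \frac{w}{3}$ ($y{\left(w \right)} = \frac{-5 - w}{3} = - \frac{5}{3} - \frac{w}{3}$)
$p{\left(R \right)} = \frac{1}{4}$ ($p{\left(R \right)} = \frac{1}{3 + \frac{R}{R}} = \frac{1}{3 + 1} = \frac{1}{4}$)
$\left(57 + p{\left(y{\left(u{\left(5 \right)} \right)} \right)}\right)^{2} = \left(57 + \frac{1}{4}\right)^{2} = \left(\frac{229}{4}\right)^{2} = \frac{52441}{16}$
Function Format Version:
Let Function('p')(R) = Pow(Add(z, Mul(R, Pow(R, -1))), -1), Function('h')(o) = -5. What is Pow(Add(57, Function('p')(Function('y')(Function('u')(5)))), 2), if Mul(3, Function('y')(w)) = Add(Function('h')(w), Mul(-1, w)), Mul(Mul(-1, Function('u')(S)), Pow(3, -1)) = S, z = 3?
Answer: Rational(52441, 16) ≈ 3277.6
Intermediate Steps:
Function('u')(S) = Mul(-3, S)
Function('y')(w) = Add(Rational(-5, 3), Mul(Rational(-1, 3), w)) (Function('y')(w) = Mul(Rational(1, 3), Add(-5, Mul(-1, w))) = Add(Rational(-5, 3), Mul(Rational(-1, 3), w)))
Function('p')(R) = Rational(1, 4) (Function('p')(R) = Pow(Add(3, Mul(R, Pow(R, -1))), -1) = Pow(Add(3, 1), -1) = Pow(4, -1) = Rational(1, 4))
Pow(Add(57, Function('p')(Function('y')(Function('u')(5)))), 2) = Pow(Add(57, Rational(1, 4)), 2) = Pow(Rational(229, 4), 2) = Rational(52441, 16)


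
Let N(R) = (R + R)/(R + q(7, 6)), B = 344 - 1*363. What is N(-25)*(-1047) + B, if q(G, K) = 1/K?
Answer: -316931/149 ≈ -2127.1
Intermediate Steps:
B = -19 (B = 344 - 363 = -19)
N(R) = 2*R/(1/6 + R) (N(R) = (R + R)/(R + 1/6) = (2*R)/(R + 1/6) = (2*R)/(1/6 + R) = 2*R/(1/6 + R))
N(-25)*(-1047) + B = (12*(-25)/(1 + 6*(-25)))*(-1047) - 19 = (12*(-25)/(1 - 150))*(-1047) - 19 = (12*(-25)/(-149))*(-1047) - 19 = (12*(-25)*(-1/149))*(-1047) - 19 = (300/149)*(-1047) - 19 = -314100/149 - 19 = -316931/149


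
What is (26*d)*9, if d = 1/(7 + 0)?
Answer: 234/7 ≈ 33.429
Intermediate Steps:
d = ⅐ (d = 1/7 = ⅐ ≈ 0.14286)
(26*d)*9 = (26*(⅐))*9 = (26/7)*9 = 234/7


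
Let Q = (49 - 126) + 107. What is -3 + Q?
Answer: 27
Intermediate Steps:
Q = 30 (Q = -77 + 107 = 30)
-3 + Q = -3 + 30 = 27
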